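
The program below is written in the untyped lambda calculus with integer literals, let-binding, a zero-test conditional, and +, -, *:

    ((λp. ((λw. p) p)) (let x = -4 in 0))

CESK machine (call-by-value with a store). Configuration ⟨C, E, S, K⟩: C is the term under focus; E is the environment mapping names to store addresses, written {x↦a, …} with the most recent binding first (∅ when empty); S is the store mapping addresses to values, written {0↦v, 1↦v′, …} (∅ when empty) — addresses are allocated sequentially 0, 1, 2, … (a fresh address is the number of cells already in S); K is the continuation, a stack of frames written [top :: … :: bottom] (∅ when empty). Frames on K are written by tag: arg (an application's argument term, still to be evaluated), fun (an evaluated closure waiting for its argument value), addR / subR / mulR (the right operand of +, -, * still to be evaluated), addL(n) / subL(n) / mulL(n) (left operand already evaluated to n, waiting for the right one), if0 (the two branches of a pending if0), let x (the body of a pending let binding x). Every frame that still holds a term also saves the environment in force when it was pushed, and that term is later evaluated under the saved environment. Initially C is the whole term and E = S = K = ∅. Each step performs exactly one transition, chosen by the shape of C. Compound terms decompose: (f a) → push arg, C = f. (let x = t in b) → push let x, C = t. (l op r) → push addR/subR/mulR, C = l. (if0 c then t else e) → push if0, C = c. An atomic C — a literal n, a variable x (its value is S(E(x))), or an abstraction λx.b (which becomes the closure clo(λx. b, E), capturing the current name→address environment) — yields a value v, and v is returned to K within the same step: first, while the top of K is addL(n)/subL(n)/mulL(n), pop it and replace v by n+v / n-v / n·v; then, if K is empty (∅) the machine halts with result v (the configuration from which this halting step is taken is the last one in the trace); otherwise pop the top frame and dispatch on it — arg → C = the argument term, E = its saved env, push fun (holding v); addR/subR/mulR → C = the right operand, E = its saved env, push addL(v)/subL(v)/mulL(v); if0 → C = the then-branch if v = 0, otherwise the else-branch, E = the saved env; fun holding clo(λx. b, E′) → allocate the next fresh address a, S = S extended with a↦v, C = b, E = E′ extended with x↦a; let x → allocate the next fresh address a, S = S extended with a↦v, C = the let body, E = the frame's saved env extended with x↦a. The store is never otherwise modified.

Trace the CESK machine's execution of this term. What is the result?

0. [C=((λp. ((λw. p) p)) (let x = -4 in 0)) | E=∅ | S=∅ | K=∅]
1. [C=(λp. ((λw. p) p)) | E=∅ | S=∅ | K=[arg]]
2. [C=(let x = -4 in 0) | E=∅ | S=∅ | K=[fun]]
3. [C=-4 | E=∅ | S=∅ | K=[let x :: fun]]
4. [C=0 | E={x↦0} | S={0↦-4} | K=[fun]]
5. [C=((λw. p) p) | E={p↦1} | S={0↦-4, 1↦0} | K=∅]
6. [C=(λw. p) | E={p↦1} | S={0↦-4, 1↦0} | K=[arg]]
7. [C=p | E={p↦1} | S={0↦-4, 1↦0} | K=[fun]]
8. [C=p | E={w↦2, p↦1} | S={0↦-4, 1↦0, 2↦0} | K=∅]
→ final value 0

Answer: 0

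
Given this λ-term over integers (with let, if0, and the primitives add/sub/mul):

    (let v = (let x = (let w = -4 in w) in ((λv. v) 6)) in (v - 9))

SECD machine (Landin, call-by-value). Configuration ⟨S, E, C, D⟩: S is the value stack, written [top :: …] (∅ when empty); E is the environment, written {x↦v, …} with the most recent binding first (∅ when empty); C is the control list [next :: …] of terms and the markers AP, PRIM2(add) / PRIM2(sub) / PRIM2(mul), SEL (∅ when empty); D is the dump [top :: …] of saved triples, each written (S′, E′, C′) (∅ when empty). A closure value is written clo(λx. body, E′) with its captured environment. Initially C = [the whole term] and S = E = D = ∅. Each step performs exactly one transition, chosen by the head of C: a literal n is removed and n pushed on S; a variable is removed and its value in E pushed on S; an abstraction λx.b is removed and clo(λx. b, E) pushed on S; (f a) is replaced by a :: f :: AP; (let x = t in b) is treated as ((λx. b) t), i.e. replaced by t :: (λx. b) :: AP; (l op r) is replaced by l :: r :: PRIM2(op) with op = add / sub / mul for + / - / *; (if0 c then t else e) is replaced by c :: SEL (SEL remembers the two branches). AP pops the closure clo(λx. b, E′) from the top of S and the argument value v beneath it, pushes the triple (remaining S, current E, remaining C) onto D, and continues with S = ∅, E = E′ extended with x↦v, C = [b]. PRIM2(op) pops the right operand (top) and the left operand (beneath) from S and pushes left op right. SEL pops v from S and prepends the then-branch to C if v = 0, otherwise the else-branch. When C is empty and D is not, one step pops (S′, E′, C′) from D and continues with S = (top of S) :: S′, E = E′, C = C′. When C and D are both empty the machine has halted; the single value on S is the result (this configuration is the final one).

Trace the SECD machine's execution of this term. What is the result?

Answer: -3

Execution trace:
[0] [S=∅ | E=∅ | C=[(let v = (let x = (let w = -4 in w) in ((λv. v) 6)) in (v - 9))] | D=∅]
[1] [S=∅ | E=∅ | C=[(let x = (let w = -4 in w) in ((λv. v) 6)) :: (λv. (v - 9)) :: AP] | D=∅]
[2] [S=∅ | E=∅ | C=[(let w = -4 in w) :: (λx. ((λv. v) 6)) :: AP :: (λv. (v - 9)) :: AP] | D=∅]
[3] [S=∅ | E=∅ | C=[-4 :: (λw. w) :: AP :: (λx. ((λv. v) 6)) :: AP :: (λv. (v - 9)) :: AP] | D=∅]
[4] [S=[-4] | E=∅ | C=[(λw. w) :: AP :: (λx. ((λv. v) 6)) :: AP :: (λv. (v - 9)) :: AP] | D=∅]
[5] [S=[clo(λw. w, ∅) :: -4] | E=∅ | C=[AP :: (λx. ((λv. v) 6)) :: AP :: (λv. (v - 9)) :: AP] | D=∅]
[6] [S=∅ | E={w↦-4} | C=[w] | D=[(∅, ∅, [(λx. ((λv. v) 6)) :: AP :: (λv. (v - 9)) :: AP])]]
[7] [S=[-4] | E={w↦-4} | C=∅ | D=[(∅, ∅, [(λx. ((λv. v) 6)) :: AP :: (λv. (v - 9)) :: AP])]]
[8] [S=[-4] | E=∅ | C=[(λx. ((λv. v) 6)) :: AP :: (λv. (v - 9)) :: AP] | D=∅]
[9] [S=[clo(λx. ((λv. v) 6), ∅) :: -4] | E=∅ | C=[AP :: (λv. (v - 9)) :: AP] | D=∅]
[10] [S=∅ | E={x↦-4} | C=[((λv. v) 6)] | D=[(∅, ∅, [(λv. (v - 9)) :: AP])]]
[11] [S=∅ | E={x↦-4} | C=[6 :: (λv. v) :: AP] | D=[(∅, ∅, [(λv. (v - 9)) :: AP])]]
[12] [S=[6] | E={x↦-4} | C=[(λv. v) :: AP] | D=[(∅, ∅, [(λv. (v - 9)) :: AP])]]
[13] [S=[clo(λv. v, {x↦-4}) :: 6] | E={x↦-4} | C=[AP] | D=[(∅, ∅, [(λv. (v - 9)) :: AP])]]
[14] [S=∅ | E={v↦6, x↦-4} | C=[v] | D=[(∅, {x↦-4}, ∅) :: (∅, ∅, [(λv. (v - 9)) :: AP])]]
[15] [S=[6] | E={v↦6, x↦-4} | C=∅ | D=[(∅, {x↦-4}, ∅) :: (∅, ∅, [(λv. (v - 9)) :: AP])]]
[16] [S=[6] | E={x↦-4} | C=∅ | D=[(∅, ∅, [(λv. (v - 9)) :: AP])]]
[17] [S=[6] | E=∅ | C=[(λv. (v - 9)) :: AP] | D=∅]
[18] [S=[clo(λv. (v - 9), ∅) :: 6] | E=∅ | C=[AP] | D=∅]
[19] [S=∅ | E={v↦6} | C=[(v - 9)] | D=[(∅, ∅, ∅)]]
[20] [S=∅ | E={v↦6} | C=[v :: 9 :: PRIM2(sub)] | D=[(∅, ∅, ∅)]]
[21] [S=[6] | E={v↦6} | C=[9 :: PRIM2(sub)] | D=[(∅, ∅, ∅)]]
[22] [S=[9 :: 6] | E={v↦6} | C=[PRIM2(sub)] | D=[(∅, ∅, ∅)]]
[23] [S=[-3] | E={v↦6} | C=∅ | D=[(∅, ∅, ∅)]]
[24] [S=[-3] | E=∅ | C=∅ | D=∅]
→ final value -3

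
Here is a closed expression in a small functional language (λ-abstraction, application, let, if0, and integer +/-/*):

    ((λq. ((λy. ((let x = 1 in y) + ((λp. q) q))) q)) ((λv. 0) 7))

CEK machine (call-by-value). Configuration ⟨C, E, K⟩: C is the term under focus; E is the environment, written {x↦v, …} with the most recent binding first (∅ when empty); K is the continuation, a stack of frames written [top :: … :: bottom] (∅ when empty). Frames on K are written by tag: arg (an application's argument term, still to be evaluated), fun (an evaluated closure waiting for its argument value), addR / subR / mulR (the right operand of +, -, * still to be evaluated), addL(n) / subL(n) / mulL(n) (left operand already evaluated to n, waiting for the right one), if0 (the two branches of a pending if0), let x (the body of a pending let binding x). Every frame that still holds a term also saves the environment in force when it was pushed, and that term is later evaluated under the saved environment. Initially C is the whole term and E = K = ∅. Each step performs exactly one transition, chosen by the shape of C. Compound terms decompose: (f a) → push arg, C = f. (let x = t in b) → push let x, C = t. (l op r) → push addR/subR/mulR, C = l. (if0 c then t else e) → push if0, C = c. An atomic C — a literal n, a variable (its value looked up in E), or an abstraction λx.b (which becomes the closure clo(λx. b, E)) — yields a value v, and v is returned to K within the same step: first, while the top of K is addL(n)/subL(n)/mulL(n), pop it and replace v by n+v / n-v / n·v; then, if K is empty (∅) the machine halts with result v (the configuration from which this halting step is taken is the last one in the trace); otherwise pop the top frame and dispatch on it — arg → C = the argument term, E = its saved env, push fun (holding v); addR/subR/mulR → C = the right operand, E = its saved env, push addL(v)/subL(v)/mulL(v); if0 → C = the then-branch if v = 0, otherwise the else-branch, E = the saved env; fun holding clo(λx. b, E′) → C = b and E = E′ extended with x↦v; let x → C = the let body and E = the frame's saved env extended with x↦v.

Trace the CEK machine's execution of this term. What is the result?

[0] <C=((λq. ((λy. ((let x = 1 in y) + ((λp. q) q))) q)) ((λv. 0) 7)), E=∅, K=∅>
[1] <C=(λq. ((λy. ((let x = 1 in y) + ((λp. q) q))) q)), E=∅, K=[arg]>
[2] <C=((λv. 0) 7), E=∅, K=[fun]>
[3] <C=(λv. 0), E=∅, K=[arg :: fun]>
[4] <C=7, E=∅, K=[fun :: fun]>
[5] <C=0, E={v↦7}, K=[fun]>
[6] <C=((λy. ((let x = 1 in y) + ((λp. q) q))) q), E={q↦0}, K=∅>
[7] <C=(λy. ((let x = 1 in y) + ((λp. q) q))), E={q↦0}, K=[arg]>
[8] <C=q, E={q↦0}, K=[fun]>
[9] <C=((let x = 1 in y) + ((λp. q) q)), E={y↦0, q↦0}, K=∅>
[10] <C=(let x = 1 in y), E={y↦0, q↦0}, K=[addR]>
[11] <C=1, E={y↦0, q↦0}, K=[let x :: addR]>
[12] <C=y, E={x↦1, y↦0, q↦0}, K=[addR]>
[13] <C=((λp. q) q), E={y↦0, q↦0}, K=[addL(0)]>
[14] <C=(λp. q), E={y↦0, q↦0}, K=[arg :: addL(0)]>
[15] <C=q, E={y↦0, q↦0}, K=[fun :: addL(0)]>
[16] <C=q, E={p↦0, y↦0, q↦0}, K=[addL(0)]>
→ final value 0

Answer: 0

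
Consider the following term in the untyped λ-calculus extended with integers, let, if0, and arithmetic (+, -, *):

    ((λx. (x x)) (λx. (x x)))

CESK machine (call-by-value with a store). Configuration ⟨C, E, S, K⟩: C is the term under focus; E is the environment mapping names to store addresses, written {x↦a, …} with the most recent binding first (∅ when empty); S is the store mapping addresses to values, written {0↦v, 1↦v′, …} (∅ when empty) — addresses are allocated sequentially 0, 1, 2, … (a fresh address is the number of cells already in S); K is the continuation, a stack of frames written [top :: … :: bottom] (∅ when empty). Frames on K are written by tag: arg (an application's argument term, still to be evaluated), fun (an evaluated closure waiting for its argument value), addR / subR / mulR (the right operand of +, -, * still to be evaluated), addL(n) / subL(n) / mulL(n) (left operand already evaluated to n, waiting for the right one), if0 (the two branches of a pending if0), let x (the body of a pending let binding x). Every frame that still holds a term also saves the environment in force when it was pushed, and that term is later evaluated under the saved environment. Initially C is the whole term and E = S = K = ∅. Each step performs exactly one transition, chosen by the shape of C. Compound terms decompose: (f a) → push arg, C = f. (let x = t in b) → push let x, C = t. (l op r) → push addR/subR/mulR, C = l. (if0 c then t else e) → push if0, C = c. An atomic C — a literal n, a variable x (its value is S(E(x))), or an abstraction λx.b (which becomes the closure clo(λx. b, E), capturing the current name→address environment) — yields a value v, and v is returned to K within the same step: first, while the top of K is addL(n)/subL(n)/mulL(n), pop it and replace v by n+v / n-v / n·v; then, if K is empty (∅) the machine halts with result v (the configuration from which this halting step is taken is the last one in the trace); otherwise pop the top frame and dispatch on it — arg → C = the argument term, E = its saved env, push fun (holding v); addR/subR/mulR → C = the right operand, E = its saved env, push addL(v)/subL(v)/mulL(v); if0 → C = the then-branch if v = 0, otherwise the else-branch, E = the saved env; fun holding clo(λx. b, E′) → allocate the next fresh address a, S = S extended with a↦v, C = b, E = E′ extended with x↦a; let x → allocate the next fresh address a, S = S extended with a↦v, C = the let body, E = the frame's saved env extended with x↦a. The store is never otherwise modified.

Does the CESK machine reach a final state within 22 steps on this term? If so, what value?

step 0: [C=((λx. (x x)) (λx. (x x))) | E=∅ | S=∅ | K=∅]
step 1: [C=(λx. (x x)) | E=∅ | S=∅ | K=[arg]]
step 2: [C=(λx. (x x)) | E=∅ | S=∅ | K=[fun]]
step 3: [C=(x x) | E={x↦0} | S={0↦clo(λx. (x x), ∅)} | K=∅]
step 4: [C=x | E={x↦0} | S={0↦clo(λx. (x x), ∅)} | K=[arg]]
step 5: [C=x | E={x↦0} | S={0↦clo(λx. (x x), ∅)} | K=[fun]]
step 6: [C=(x x) | E={x↦1} | S={0↦clo(λx. (x x), ∅), 1↦clo(λx. (x x), ∅)} | K=∅]
step 7: [C=x | E={x↦1} | S={0↦clo(λx. (x x), ∅), 1↦clo(λx. (x x), ∅)} | K=[arg]]
step 8: [C=x | E={x↦1} | S={0↦clo(λx. (x x), ∅), 1↦clo(λx. (x x), ∅)} | K=[fun]]
step 9: [C=(x x) | E={x↦2} | S={0↦clo(λx. (x x), ∅), 1↦clo(λx. (x x), ∅), 2↦clo(λx. (x x), ∅)} | K=∅]
step 10: [C=x | E={x↦2} | S={0↦clo(λx. (x x), ∅), 1↦clo(λx. (x x), ∅), 2↦clo(λx. (x x), ∅)} | K=[arg]]
step 11: [C=x | E={x↦2} | S={0↦clo(λx. (x x), ∅), 1↦clo(λx. (x x), ∅), 2↦clo(λx. (x x), ∅)} | K=[fun]]
step 12: [C=(x x) | E={x↦3} | S={0↦clo(λx. (x x), ∅), 1↦clo(λx. (x x), ∅), 2↦clo(λx. (x x), ∅), 3↦clo(λx. (x x), ∅)} | K=∅]
step 13: [C=x | E={x↦3} | S={0↦clo(λx. (x x), ∅), 1↦clo(λx. (x x), ∅), 2↦clo(λx. (x x), ∅), 3↦clo(λx. (x x), ∅)} | K=[arg]]
step 14: [C=x | E={x↦3} | S={0↦clo(λx. (x x), ∅), 1↦clo(λx. (x x), ∅), 2↦clo(λx. (x x), ∅), 3↦clo(λx. (x x), ∅)} | K=[fun]]
step 15: [C=(x x) | E={x↦4} | S={0↦clo(λx. (x x), ∅), 1↦clo(λx. (x x), ∅), 2↦clo(λx. (x x), ∅), 3↦clo(λx. (x x), ∅), 4↦clo(λx. (x x), ∅)} | K=∅]
step 16: [C=x | E={x↦4} | S={0↦clo(λx. (x x), ∅), 1↦clo(λx. (x x), ∅), 2↦clo(λx. (x x), ∅), 3↦clo(λx. (x x), ∅), 4↦clo(λx. (x x), ∅)} | K=[arg]]
step 17: [C=x | E={x↦4} | S={0↦clo(λx. (x x), ∅), 1↦clo(λx. (x x), ∅), 2↦clo(λx. (x x), ∅), 3↦clo(λx. (x x), ∅), 4↦clo(λx. (x x), ∅)} | K=[fun]]
step 18: [C=(x x) | E={x↦5} | S={0↦clo(λx. (x x), ∅), 1↦clo(λx. (x x), ∅), 2↦clo(λx. (x x), ∅), 3↦clo(λx. (x x), ∅), 4↦clo(λx. (x x), ∅), 5↦clo(λx. (x x), ∅)} | K=∅]
step 19: [C=x | E={x↦5} | S={0↦clo(λx. (x x), ∅), 1↦clo(λx. (x x), ∅), 2↦clo(λx. (x x), ∅), 3↦clo(λx. (x x), ∅), 4↦clo(λx. (x x), ∅), 5↦clo(λx. (x x), ∅)} | K=[arg]]
step 20: [C=x | E={x↦5} | S={0↦clo(λx. (x x), ∅), 1↦clo(λx. (x x), ∅), 2↦clo(λx. (x x), ∅), 3↦clo(λx. (x x), ∅), 4↦clo(λx. (x x), ∅), 5↦clo(λx. (x x), ∅)} | K=[fun]]
step 21: [C=(x x) | E={x↦6} | S={0↦clo(λx. (x x), ∅), 1↦clo(λx. (x x), ∅), 2↦clo(λx. (x x), ∅), 3↦clo(λx. (x x), ∅), 4↦clo(λx. (x x), ∅), 5↦clo(λx. (x x), ∅), 6↦clo(λx. (x x), ∅)} | K=∅]
step 22: [C=x | E={x↦6} | S={0↦clo(λx. (x x), ∅), 1↦clo(λx. (x x), ∅), 2↦clo(λx. (x x), ∅), 3↦clo(λx. (x x), ∅), 4↦clo(λx. (x x), ∅), 5↦clo(λx. (x x), ∅), 6↦clo(λx. (x x), ∅)} | K=[arg]]
→ 22 transitions taken and the configuration is still not final: no result within 22 steps

Answer: DIVERGES (no final state within 22 steps)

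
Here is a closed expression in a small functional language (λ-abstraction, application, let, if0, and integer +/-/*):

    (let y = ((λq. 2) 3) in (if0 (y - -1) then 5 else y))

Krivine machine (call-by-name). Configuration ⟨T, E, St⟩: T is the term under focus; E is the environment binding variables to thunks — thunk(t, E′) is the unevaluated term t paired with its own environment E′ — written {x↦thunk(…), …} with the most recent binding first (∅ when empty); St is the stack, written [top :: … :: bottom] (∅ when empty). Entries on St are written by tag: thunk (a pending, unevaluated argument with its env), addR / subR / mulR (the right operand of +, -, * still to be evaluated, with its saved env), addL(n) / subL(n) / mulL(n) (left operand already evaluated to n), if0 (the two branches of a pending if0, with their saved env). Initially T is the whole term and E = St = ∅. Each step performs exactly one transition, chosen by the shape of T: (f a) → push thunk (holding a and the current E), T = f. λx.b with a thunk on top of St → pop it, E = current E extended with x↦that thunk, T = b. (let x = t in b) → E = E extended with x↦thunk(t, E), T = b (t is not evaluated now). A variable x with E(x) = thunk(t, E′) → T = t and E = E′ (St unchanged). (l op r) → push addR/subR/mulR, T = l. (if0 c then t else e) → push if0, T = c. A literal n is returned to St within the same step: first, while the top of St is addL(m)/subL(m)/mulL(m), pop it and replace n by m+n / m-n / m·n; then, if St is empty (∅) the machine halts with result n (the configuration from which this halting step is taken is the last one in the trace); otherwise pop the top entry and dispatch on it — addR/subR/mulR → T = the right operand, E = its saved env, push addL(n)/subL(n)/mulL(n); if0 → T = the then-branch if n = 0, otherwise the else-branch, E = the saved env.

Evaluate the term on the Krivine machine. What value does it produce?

Answer: 2

Execution trace:
step 0: [T=(let y = ((λq. 2) 3) in (if0 (y - -1) then 5 else y)) | E=∅ | St=∅]
step 1: [T=(if0 (y - -1) then 5 else y) | E={y↦thunk(((λq. 2) 3), ∅)} | St=∅]
step 2: [T=(y - -1) | E={y↦thunk(((λq. 2) 3), ∅)} | St=[if0]]
step 3: [T=y | E={y↦thunk(((λq. 2) 3), ∅)} | St=[subR :: if0]]
step 4: [T=((λq. 2) 3) | E=∅ | St=[subR :: if0]]
step 5: [T=(λq. 2) | E=∅ | St=[thunk :: subR :: if0]]
step 6: [T=2 | E={q↦thunk(3, ∅)} | St=[subR :: if0]]
step 7: [T=-1 | E={y↦thunk(((λq. 2) 3), ∅)} | St=[subL(2) :: if0]]
step 8: [T=y | E={y↦thunk(((λq. 2) 3), ∅)} | St=∅]
step 9: [T=((λq. 2) 3) | E=∅ | St=∅]
step 10: [T=(λq. 2) | E=∅ | St=[thunk]]
step 11: [T=2 | E={q↦thunk(3, ∅)} | St=∅]
→ final value 2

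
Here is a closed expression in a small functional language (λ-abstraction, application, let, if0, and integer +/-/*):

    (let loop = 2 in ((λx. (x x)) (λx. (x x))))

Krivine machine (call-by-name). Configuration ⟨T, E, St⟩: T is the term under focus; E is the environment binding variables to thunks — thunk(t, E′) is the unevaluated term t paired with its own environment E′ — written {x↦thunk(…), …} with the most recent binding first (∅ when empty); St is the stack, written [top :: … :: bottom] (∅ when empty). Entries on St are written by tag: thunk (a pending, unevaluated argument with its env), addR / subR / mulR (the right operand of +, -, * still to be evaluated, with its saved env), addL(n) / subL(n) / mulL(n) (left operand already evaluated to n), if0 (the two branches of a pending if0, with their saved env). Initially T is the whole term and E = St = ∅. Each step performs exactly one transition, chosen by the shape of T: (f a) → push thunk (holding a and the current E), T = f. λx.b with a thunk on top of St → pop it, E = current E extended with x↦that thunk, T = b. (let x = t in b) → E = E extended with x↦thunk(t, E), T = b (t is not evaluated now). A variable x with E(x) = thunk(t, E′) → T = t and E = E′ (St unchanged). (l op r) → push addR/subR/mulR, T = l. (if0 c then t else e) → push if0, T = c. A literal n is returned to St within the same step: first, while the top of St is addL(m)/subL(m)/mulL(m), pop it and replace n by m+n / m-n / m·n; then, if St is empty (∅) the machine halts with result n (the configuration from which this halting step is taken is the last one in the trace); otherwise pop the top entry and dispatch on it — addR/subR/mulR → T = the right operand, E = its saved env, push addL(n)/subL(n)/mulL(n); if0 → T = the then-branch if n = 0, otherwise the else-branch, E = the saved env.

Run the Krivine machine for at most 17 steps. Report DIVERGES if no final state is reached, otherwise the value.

0. ⟨T=(let loop = 2 in ((λx. (x x)) (λx. (x x)))); E=∅; St=∅⟩
1. ⟨T=((λx. (x x)) (λx. (x x))); E={loop↦thunk(2, ∅)}; St=∅⟩
2. ⟨T=(λx. (x x)); E={loop↦thunk(2, ∅)}; St=[thunk]⟩
3. ⟨T=(x x); E={x↦thunk((λx. (x x)), {loop↦thunk(2, ∅)}), loop↦thunk(2, ∅)}; St=∅⟩
4. ⟨T=x; E={x↦thunk((λx. (x x)), {loop↦thunk(2, ∅)}), loop↦thunk(2, ∅)}; St=[thunk]⟩
5. ⟨T=(λx. (x x)); E={loop↦thunk(2, ∅)}; St=[thunk]⟩
6. ⟨T=(x x); E={x↦thunk(x, {x↦thunk((λx. (x x)), {loop↦thunk(2, ∅)}), loop↦thunk(2, ∅)}), loop↦thunk(2, ∅)}; St=∅⟩
7. ⟨T=x; E={x↦thunk(x, {x↦thunk((λx. (x x)), {loop↦thunk(2, ∅)}), loop↦thunk(2, ∅)}), loop↦thunk(2, ∅)}; St=[thunk]⟩
8. ⟨T=x; E={x↦thunk((λx. (x x)), {loop↦thunk(2, ∅)}), loop↦thunk(2, ∅)}; St=[thunk]⟩
9. ⟨T=(λx. (x x)); E={loop↦thunk(2, ∅)}; St=[thunk]⟩
10. ⟨T=(x x); E={x↦thunk(x, {x↦thunk(x, {x↦thunk((λx. (x x)), {loop↦thunk(2, ∅)}), loop↦thunk(2, ∅)}), loop↦thunk(2, ∅)}), loop↦thunk(2, ∅)}; St=∅⟩
11. ⟨T=x; E={x↦thunk(x, {x↦thunk(x, {x↦thunk((λx. (x x)), {loop↦thunk(2, ∅)}), loop↦thunk(2, ∅)}), loop↦thunk(2, ∅)}), loop↦thunk(2, ∅)}; St=[thunk]⟩
12. ⟨T=x; E={x↦thunk(x, {x↦thunk((λx. (x x)), {loop↦thunk(2, ∅)}), loop↦thunk(2, ∅)}), loop↦thunk(2, ∅)}; St=[thunk]⟩
13. ⟨T=x; E={x↦thunk((λx. (x x)), {loop↦thunk(2, ∅)}), loop↦thunk(2, ∅)}; St=[thunk]⟩
14. ⟨T=(λx. (x x)); E={loop↦thunk(2, ∅)}; St=[thunk]⟩
15. ⟨T=(x x); E={x↦thunk(x, {x↦thunk(x, {x↦thunk(x, {x↦thunk((λx. (x x)), {loop↦thunk(2, ∅)}), loop↦thunk(2, ∅)}), loop↦thunk(2, ∅)}), loop↦thunk(2, ∅)}), loop↦thunk(2, ∅)}; St=∅⟩
16. ⟨T=x; E={x↦thunk(x, {x↦thunk(x, {x↦thunk(x, {x↦thunk((λx. (x x)), {loop↦thunk(2, ∅)}), loop↦thunk(2, ∅)}), loop↦thunk(2, ∅)}), loop↦thunk(2, ∅)}), loop↦thunk(2, ∅)}; St=[thunk]⟩
17. ⟨T=x; E={x↦thunk(x, {x↦thunk(x, {x↦thunk((λx. (x x)), {loop↦thunk(2, ∅)}), loop↦thunk(2, ∅)}), loop↦thunk(2, ∅)}), loop↦thunk(2, ∅)}; St=[thunk]⟩
→ 17 transitions taken and the configuration is still not final: no result within 17 steps

Answer: DIVERGES (no final state within 17 steps)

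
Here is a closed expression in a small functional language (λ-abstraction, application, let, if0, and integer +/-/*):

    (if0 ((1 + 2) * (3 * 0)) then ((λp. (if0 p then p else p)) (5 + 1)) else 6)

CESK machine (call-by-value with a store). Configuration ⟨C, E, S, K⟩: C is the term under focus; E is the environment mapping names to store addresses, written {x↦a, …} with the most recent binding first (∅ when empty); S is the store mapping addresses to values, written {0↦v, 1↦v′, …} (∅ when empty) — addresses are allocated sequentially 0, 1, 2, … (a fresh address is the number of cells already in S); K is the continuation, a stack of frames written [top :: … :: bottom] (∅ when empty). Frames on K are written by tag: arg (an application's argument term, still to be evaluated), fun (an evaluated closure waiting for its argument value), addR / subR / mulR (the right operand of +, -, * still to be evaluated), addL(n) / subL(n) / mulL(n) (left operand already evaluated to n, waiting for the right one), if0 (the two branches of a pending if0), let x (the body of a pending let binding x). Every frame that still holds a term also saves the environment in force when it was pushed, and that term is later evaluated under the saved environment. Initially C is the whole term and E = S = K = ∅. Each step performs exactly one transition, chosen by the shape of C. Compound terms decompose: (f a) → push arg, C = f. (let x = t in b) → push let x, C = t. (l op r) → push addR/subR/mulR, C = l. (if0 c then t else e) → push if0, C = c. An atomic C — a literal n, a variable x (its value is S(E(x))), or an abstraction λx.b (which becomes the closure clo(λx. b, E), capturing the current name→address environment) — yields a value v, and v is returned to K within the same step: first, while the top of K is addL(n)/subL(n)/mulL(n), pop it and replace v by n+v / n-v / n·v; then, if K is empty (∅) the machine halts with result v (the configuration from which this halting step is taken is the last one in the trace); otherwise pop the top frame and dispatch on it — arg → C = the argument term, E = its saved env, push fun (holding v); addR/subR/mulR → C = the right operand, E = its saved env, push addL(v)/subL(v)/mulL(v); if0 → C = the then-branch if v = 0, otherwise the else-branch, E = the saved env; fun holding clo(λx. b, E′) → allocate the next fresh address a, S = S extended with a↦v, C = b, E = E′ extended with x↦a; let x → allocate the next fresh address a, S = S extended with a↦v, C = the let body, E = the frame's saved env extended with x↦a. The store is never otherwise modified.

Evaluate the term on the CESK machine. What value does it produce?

0. ⟨C=(if0 ((1 + 2) * (3 * 0)) then ((λp. (if0 p then p else p)) (5 + 1)) else 6); E=∅; S=∅; K=∅⟩
1. ⟨C=((1 + 2) * (3 * 0)); E=∅; S=∅; K=[if0]⟩
2. ⟨C=(1 + 2); E=∅; S=∅; K=[mulR :: if0]⟩
3. ⟨C=1; E=∅; S=∅; K=[addR :: mulR :: if0]⟩
4. ⟨C=2; E=∅; S=∅; K=[addL(1) :: mulR :: if0]⟩
5. ⟨C=(3 * 0); E=∅; S=∅; K=[mulL(3) :: if0]⟩
6. ⟨C=3; E=∅; S=∅; K=[mulR :: mulL(3) :: if0]⟩
7. ⟨C=0; E=∅; S=∅; K=[mulL(3) :: mulL(3) :: if0]⟩
8. ⟨C=((λp. (if0 p then p else p)) (5 + 1)); E=∅; S=∅; K=∅⟩
9. ⟨C=(λp. (if0 p then p else p)); E=∅; S=∅; K=[arg]⟩
10. ⟨C=(5 + 1); E=∅; S=∅; K=[fun]⟩
11. ⟨C=5; E=∅; S=∅; K=[addR :: fun]⟩
12. ⟨C=1; E=∅; S=∅; K=[addL(5) :: fun]⟩
13. ⟨C=(if0 p then p else p); E={p↦0}; S={0↦6}; K=∅⟩
14. ⟨C=p; E={p↦0}; S={0↦6}; K=[if0]⟩
15. ⟨C=p; E={p↦0}; S={0↦6}; K=∅⟩
→ final value 6

Answer: 6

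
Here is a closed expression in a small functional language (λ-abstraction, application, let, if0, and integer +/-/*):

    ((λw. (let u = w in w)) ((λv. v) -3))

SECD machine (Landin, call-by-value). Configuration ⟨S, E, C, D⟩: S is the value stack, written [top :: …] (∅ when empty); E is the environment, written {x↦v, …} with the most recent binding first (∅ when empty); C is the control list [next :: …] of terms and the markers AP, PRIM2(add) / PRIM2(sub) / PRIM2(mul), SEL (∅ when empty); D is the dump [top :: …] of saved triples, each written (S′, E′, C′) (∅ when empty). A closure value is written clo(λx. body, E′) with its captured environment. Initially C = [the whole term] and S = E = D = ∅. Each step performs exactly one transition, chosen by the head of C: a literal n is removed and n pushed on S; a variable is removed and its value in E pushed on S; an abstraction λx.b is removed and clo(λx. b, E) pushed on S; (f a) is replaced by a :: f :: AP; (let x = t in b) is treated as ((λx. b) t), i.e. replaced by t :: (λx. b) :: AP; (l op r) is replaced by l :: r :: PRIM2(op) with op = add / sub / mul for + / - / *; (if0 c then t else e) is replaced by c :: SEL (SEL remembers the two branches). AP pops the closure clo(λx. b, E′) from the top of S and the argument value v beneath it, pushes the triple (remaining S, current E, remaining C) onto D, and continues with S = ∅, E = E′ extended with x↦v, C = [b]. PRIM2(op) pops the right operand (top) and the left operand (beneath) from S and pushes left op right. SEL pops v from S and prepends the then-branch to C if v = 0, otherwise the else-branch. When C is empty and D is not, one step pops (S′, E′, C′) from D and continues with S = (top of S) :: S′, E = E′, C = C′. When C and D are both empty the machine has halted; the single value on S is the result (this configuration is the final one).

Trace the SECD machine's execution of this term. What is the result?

Answer: -3

Derivation:
step 0: <S=∅, E=∅, C=[((λw. (let u = w in w)) ((λv. v) -3))], D=∅>
step 1: <S=∅, E=∅, C=[((λv. v) -3) :: (λw. (let u = w in w)) :: AP], D=∅>
step 2: <S=∅, E=∅, C=[-3 :: (λv. v) :: AP :: (λw. (let u = w in w)) :: AP], D=∅>
step 3: <S=[-3], E=∅, C=[(λv. v) :: AP :: (λw. (let u = w in w)) :: AP], D=∅>
step 4: <S=[clo(λv. v, ∅) :: -3], E=∅, C=[AP :: (λw. (let u = w in w)) :: AP], D=∅>
step 5: <S=∅, E={v↦-3}, C=[v], D=[(∅, ∅, [(λw. (let u = w in w)) :: AP])]>
step 6: <S=[-3], E={v↦-3}, C=∅, D=[(∅, ∅, [(λw. (let u = w in w)) :: AP])]>
step 7: <S=[-3], E=∅, C=[(λw. (let u = w in w)) :: AP], D=∅>
step 8: <S=[clo(λw. (let u = w in w), ∅) :: -3], E=∅, C=[AP], D=∅>
step 9: <S=∅, E={w↦-3}, C=[(let u = w in w)], D=[(∅, ∅, ∅)]>
step 10: <S=∅, E={w↦-3}, C=[w :: (λu. w) :: AP], D=[(∅, ∅, ∅)]>
step 11: <S=[-3], E={w↦-3}, C=[(λu. w) :: AP], D=[(∅, ∅, ∅)]>
step 12: <S=[clo(λu. w, {w↦-3}) :: -3], E={w↦-3}, C=[AP], D=[(∅, ∅, ∅)]>
step 13: <S=∅, E={u↦-3, w↦-3}, C=[w], D=[(∅, {w↦-3}, ∅) :: (∅, ∅, ∅)]>
step 14: <S=[-3], E={u↦-3, w↦-3}, C=∅, D=[(∅, {w↦-3}, ∅) :: (∅, ∅, ∅)]>
step 15: <S=[-3], E={w↦-3}, C=∅, D=[(∅, ∅, ∅)]>
step 16: <S=[-3], E=∅, C=∅, D=∅>
→ final value -3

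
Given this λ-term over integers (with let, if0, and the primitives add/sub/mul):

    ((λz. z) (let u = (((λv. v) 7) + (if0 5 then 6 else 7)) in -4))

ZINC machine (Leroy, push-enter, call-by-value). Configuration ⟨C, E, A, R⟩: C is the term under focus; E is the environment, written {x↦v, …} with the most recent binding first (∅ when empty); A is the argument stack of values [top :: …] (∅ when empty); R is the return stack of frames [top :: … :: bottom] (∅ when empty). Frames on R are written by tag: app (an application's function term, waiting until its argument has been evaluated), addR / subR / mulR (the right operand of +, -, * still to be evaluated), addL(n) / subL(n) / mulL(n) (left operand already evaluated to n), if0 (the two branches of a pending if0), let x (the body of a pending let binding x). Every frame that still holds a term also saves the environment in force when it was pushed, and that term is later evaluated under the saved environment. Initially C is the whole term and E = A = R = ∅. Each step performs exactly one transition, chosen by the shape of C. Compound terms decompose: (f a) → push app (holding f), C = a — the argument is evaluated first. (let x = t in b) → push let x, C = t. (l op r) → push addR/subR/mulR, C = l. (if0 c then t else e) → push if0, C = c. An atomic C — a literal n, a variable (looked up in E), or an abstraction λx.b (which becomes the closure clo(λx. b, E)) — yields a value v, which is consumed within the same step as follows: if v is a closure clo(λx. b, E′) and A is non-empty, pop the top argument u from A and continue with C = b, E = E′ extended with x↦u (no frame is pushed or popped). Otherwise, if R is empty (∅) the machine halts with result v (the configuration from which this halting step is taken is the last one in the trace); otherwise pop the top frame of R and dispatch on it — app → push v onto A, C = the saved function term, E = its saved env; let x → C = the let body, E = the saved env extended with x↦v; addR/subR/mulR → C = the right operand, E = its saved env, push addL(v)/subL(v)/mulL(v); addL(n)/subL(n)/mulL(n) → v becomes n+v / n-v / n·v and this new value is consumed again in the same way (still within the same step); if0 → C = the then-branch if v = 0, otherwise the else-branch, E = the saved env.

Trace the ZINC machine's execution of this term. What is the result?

0. ⟨C=((λz. z) (let u = (((λv. v) 7) + (if0 5 then 6 else 7)) in -4)); E=∅; A=∅; R=∅⟩
1. ⟨C=(let u = (((λv. v) 7) + (if0 5 then 6 else 7)) in -4); E=∅; A=∅; R=[app]⟩
2. ⟨C=(((λv. v) 7) + (if0 5 then 6 else 7)); E=∅; A=∅; R=[let u :: app]⟩
3. ⟨C=((λv. v) 7); E=∅; A=∅; R=[addR :: let u :: app]⟩
4. ⟨C=7; E=∅; A=∅; R=[app :: addR :: let u :: app]⟩
5. ⟨C=(λv. v); E=∅; A=[7]; R=[addR :: let u :: app]⟩
6. ⟨C=v; E={v↦7}; A=∅; R=[addR :: let u :: app]⟩
7. ⟨C=(if0 5 then 6 else 7); E=∅; A=∅; R=[addL(7) :: let u :: app]⟩
8. ⟨C=5; E=∅; A=∅; R=[if0 :: addL(7) :: let u :: app]⟩
9. ⟨C=7; E=∅; A=∅; R=[addL(7) :: let u :: app]⟩
10. ⟨C=-4; E={u↦14}; A=∅; R=[app]⟩
11. ⟨C=(λz. z); E=∅; A=[-4]; R=∅⟩
12. ⟨C=z; E={z↦-4}; A=∅; R=∅⟩
→ final value -4

Answer: -4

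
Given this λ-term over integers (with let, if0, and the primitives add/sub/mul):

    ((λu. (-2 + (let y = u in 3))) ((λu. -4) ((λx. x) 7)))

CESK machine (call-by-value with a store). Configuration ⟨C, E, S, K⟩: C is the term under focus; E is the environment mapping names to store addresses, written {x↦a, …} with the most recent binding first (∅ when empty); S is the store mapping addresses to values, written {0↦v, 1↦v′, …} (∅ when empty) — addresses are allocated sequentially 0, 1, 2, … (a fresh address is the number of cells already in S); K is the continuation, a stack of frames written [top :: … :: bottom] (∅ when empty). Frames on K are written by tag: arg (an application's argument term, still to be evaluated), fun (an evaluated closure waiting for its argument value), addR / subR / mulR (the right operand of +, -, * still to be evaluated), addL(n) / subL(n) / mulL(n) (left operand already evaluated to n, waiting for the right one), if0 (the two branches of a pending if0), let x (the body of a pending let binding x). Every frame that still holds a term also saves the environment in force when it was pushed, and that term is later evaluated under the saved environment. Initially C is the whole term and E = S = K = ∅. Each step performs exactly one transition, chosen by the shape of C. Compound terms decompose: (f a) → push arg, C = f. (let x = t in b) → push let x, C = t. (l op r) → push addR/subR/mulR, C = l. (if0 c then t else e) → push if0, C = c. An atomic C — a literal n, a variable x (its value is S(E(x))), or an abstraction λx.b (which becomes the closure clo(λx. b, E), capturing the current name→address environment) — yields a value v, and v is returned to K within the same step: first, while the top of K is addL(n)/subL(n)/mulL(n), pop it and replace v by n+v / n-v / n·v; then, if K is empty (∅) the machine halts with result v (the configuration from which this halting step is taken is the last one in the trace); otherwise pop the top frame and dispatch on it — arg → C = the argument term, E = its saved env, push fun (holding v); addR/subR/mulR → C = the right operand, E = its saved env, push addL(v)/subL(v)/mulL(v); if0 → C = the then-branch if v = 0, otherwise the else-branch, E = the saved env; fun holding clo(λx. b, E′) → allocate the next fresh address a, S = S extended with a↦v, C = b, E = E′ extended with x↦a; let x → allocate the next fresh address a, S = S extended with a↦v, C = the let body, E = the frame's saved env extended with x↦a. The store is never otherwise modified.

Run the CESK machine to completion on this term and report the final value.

step 0: <C=((λu. (-2 + (let y = u in 3))) ((λu. -4) ((λx. x) 7))), E=∅, S=∅, K=∅>
step 1: <C=(λu. (-2 + (let y = u in 3))), E=∅, S=∅, K=[arg]>
step 2: <C=((λu. -4) ((λx. x) 7)), E=∅, S=∅, K=[fun]>
step 3: <C=(λu. -4), E=∅, S=∅, K=[arg :: fun]>
step 4: <C=((λx. x) 7), E=∅, S=∅, K=[fun :: fun]>
step 5: <C=(λx. x), E=∅, S=∅, K=[arg :: fun :: fun]>
step 6: <C=7, E=∅, S=∅, K=[fun :: fun :: fun]>
step 7: <C=x, E={x↦0}, S={0↦7}, K=[fun :: fun]>
step 8: <C=-4, E={u↦1}, S={0↦7, 1↦7}, K=[fun]>
step 9: <C=(-2 + (let y = u in 3)), E={u↦2}, S={0↦7, 1↦7, 2↦-4}, K=∅>
step 10: <C=-2, E={u↦2}, S={0↦7, 1↦7, 2↦-4}, K=[addR]>
step 11: <C=(let y = u in 3), E={u↦2}, S={0↦7, 1↦7, 2↦-4}, K=[addL(-2)]>
step 12: <C=u, E={u↦2}, S={0↦7, 1↦7, 2↦-4}, K=[let y :: addL(-2)]>
step 13: <C=3, E={y↦3, u↦2}, S={0↦7, 1↦7, 2↦-4, 3↦-4}, K=[addL(-2)]>
→ final value 1

Answer: 1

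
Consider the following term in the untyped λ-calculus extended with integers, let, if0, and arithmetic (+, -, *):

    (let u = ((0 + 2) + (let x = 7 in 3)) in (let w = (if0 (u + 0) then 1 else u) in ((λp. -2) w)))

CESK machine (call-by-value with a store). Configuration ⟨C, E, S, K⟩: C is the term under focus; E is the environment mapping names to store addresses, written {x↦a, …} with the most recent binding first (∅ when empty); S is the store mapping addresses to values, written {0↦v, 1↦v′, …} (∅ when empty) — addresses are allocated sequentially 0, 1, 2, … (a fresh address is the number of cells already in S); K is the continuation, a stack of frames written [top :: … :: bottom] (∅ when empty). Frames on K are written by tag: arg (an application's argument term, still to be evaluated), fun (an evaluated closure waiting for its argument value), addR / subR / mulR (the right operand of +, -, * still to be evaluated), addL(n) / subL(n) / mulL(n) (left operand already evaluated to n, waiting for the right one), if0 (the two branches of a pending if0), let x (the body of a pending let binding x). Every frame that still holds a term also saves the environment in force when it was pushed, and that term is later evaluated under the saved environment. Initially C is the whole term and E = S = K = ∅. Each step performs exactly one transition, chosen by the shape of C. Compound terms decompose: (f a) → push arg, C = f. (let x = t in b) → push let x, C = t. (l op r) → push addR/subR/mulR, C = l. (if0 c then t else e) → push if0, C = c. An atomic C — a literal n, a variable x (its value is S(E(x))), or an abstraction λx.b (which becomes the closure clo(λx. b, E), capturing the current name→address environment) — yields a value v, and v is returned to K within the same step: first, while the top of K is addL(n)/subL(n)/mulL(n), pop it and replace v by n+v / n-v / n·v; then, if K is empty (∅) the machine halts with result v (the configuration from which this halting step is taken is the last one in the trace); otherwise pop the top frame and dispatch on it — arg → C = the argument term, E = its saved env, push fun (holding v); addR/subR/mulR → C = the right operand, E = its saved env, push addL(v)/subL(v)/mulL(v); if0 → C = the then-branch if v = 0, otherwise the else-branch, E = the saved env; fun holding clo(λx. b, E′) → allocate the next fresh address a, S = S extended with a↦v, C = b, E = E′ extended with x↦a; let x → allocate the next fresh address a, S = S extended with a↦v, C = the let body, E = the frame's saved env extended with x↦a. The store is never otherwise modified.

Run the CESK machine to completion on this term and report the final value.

Answer: -2

Derivation:
t=0: <C=(let u = ((0 + 2) + (let x = 7 in 3)) in (let w = (if0 (u + 0) then 1 else u) in ((λp. -2) w))), E=∅, S=∅, K=∅>
t=1: <C=((0 + 2) + (let x = 7 in 3)), E=∅, S=∅, K=[let u]>
t=2: <C=(0 + 2), E=∅, S=∅, K=[addR :: let u]>
t=3: <C=0, E=∅, S=∅, K=[addR :: addR :: let u]>
t=4: <C=2, E=∅, S=∅, K=[addL(0) :: addR :: let u]>
t=5: <C=(let x = 7 in 3), E=∅, S=∅, K=[addL(2) :: let u]>
t=6: <C=7, E=∅, S=∅, K=[let x :: addL(2) :: let u]>
t=7: <C=3, E={x↦0}, S={0↦7}, K=[addL(2) :: let u]>
t=8: <C=(let w = (if0 (u + 0) then 1 else u) in ((λp. -2) w)), E={u↦1}, S={0↦7, 1↦5}, K=∅>
t=9: <C=(if0 (u + 0) then 1 else u), E={u↦1}, S={0↦7, 1↦5}, K=[let w]>
t=10: <C=(u + 0), E={u↦1}, S={0↦7, 1↦5}, K=[if0 :: let w]>
t=11: <C=u, E={u↦1}, S={0↦7, 1↦5}, K=[addR :: if0 :: let w]>
t=12: <C=0, E={u↦1}, S={0↦7, 1↦5}, K=[addL(5) :: if0 :: let w]>
t=13: <C=u, E={u↦1}, S={0↦7, 1↦5}, K=[let w]>
t=14: <C=((λp. -2) w), E={w↦2, u↦1}, S={0↦7, 1↦5, 2↦5}, K=∅>
t=15: <C=(λp. -2), E={w↦2, u↦1}, S={0↦7, 1↦5, 2↦5}, K=[arg]>
t=16: <C=w, E={w↦2, u↦1}, S={0↦7, 1↦5, 2↦5}, K=[fun]>
t=17: <C=-2, E={p↦3, w↦2, u↦1}, S={0↦7, 1↦5, 2↦5, 3↦5}, K=∅>
→ final value -2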